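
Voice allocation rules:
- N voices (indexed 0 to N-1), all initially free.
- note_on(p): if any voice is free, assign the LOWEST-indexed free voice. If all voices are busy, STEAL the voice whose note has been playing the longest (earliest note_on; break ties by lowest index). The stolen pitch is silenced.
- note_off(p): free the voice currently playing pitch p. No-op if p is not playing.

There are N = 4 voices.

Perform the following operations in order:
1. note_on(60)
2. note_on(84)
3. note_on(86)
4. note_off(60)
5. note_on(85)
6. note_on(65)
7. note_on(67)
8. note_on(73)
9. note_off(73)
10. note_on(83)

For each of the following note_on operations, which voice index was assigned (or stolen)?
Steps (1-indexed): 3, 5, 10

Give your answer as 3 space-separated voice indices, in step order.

Op 1: note_on(60): voice 0 is free -> assigned | voices=[60 - - -]
Op 2: note_on(84): voice 1 is free -> assigned | voices=[60 84 - -]
Op 3: note_on(86): voice 2 is free -> assigned | voices=[60 84 86 -]
Op 4: note_off(60): free voice 0 | voices=[- 84 86 -]
Op 5: note_on(85): voice 0 is free -> assigned | voices=[85 84 86 -]
Op 6: note_on(65): voice 3 is free -> assigned | voices=[85 84 86 65]
Op 7: note_on(67): all voices busy, STEAL voice 1 (pitch 84, oldest) -> assign | voices=[85 67 86 65]
Op 8: note_on(73): all voices busy, STEAL voice 2 (pitch 86, oldest) -> assign | voices=[85 67 73 65]
Op 9: note_off(73): free voice 2 | voices=[85 67 - 65]
Op 10: note_on(83): voice 2 is free -> assigned | voices=[85 67 83 65]

Answer: 2 0 2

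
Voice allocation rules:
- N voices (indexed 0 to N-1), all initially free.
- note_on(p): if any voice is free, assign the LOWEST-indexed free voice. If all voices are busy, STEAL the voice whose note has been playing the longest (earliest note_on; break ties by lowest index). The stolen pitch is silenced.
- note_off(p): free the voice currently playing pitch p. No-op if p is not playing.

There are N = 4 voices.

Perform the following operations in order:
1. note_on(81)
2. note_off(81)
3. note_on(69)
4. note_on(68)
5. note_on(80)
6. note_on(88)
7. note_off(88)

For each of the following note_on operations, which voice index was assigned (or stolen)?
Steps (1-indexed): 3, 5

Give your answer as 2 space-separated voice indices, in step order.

Answer: 0 2

Derivation:
Op 1: note_on(81): voice 0 is free -> assigned | voices=[81 - - -]
Op 2: note_off(81): free voice 0 | voices=[- - - -]
Op 3: note_on(69): voice 0 is free -> assigned | voices=[69 - - -]
Op 4: note_on(68): voice 1 is free -> assigned | voices=[69 68 - -]
Op 5: note_on(80): voice 2 is free -> assigned | voices=[69 68 80 -]
Op 6: note_on(88): voice 3 is free -> assigned | voices=[69 68 80 88]
Op 7: note_off(88): free voice 3 | voices=[69 68 80 -]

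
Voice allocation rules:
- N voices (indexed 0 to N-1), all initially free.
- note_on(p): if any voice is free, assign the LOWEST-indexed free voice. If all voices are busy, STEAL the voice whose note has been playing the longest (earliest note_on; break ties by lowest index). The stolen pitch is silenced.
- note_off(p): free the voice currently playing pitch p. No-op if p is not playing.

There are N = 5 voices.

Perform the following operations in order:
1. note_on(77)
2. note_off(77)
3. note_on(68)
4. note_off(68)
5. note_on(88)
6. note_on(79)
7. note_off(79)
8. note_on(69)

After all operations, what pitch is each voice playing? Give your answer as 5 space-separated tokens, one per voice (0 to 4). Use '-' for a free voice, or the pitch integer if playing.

Op 1: note_on(77): voice 0 is free -> assigned | voices=[77 - - - -]
Op 2: note_off(77): free voice 0 | voices=[- - - - -]
Op 3: note_on(68): voice 0 is free -> assigned | voices=[68 - - - -]
Op 4: note_off(68): free voice 0 | voices=[- - - - -]
Op 5: note_on(88): voice 0 is free -> assigned | voices=[88 - - - -]
Op 6: note_on(79): voice 1 is free -> assigned | voices=[88 79 - - -]
Op 7: note_off(79): free voice 1 | voices=[88 - - - -]
Op 8: note_on(69): voice 1 is free -> assigned | voices=[88 69 - - -]

Answer: 88 69 - - -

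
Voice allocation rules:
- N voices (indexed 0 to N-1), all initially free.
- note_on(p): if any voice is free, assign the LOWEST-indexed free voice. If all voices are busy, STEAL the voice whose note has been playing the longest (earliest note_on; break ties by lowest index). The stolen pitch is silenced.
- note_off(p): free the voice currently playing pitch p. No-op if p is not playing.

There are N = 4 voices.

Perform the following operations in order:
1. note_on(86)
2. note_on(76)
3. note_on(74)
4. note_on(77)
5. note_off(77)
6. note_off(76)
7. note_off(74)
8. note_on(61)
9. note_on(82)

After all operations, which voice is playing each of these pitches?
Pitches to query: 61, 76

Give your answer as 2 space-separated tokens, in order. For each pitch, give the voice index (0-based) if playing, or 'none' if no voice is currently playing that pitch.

Answer: 1 none

Derivation:
Op 1: note_on(86): voice 0 is free -> assigned | voices=[86 - - -]
Op 2: note_on(76): voice 1 is free -> assigned | voices=[86 76 - -]
Op 3: note_on(74): voice 2 is free -> assigned | voices=[86 76 74 -]
Op 4: note_on(77): voice 3 is free -> assigned | voices=[86 76 74 77]
Op 5: note_off(77): free voice 3 | voices=[86 76 74 -]
Op 6: note_off(76): free voice 1 | voices=[86 - 74 -]
Op 7: note_off(74): free voice 2 | voices=[86 - - -]
Op 8: note_on(61): voice 1 is free -> assigned | voices=[86 61 - -]
Op 9: note_on(82): voice 2 is free -> assigned | voices=[86 61 82 -]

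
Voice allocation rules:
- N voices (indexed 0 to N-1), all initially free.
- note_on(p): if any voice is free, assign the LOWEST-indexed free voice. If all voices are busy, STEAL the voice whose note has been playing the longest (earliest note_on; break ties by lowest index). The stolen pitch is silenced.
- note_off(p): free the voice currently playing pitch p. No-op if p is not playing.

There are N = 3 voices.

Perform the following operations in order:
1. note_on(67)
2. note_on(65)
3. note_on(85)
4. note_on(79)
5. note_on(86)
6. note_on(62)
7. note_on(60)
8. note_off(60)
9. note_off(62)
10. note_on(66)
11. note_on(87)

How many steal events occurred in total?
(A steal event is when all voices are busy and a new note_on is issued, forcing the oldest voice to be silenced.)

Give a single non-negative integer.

Op 1: note_on(67): voice 0 is free -> assigned | voices=[67 - -]
Op 2: note_on(65): voice 1 is free -> assigned | voices=[67 65 -]
Op 3: note_on(85): voice 2 is free -> assigned | voices=[67 65 85]
Op 4: note_on(79): all voices busy, STEAL voice 0 (pitch 67, oldest) -> assign | voices=[79 65 85]
Op 5: note_on(86): all voices busy, STEAL voice 1 (pitch 65, oldest) -> assign | voices=[79 86 85]
Op 6: note_on(62): all voices busy, STEAL voice 2 (pitch 85, oldest) -> assign | voices=[79 86 62]
Op 7: note_on(60): all voices busy, STEAL voice 0 (pitch 79, oldest) -> assign | voices=[60 86 62]
Op 8: note_off(60): free voice 0 | voices=[- 86 62]
Op 9: note_off(62): free voice 2 | voices=[- 86 -]
Op 10: note_on(66): voice 0 is free -> assigned | voices=[66 86 -]
Op 11: note_on(87): voice 2 is free -> assigned | voices=[66 86 87]

Answer: 4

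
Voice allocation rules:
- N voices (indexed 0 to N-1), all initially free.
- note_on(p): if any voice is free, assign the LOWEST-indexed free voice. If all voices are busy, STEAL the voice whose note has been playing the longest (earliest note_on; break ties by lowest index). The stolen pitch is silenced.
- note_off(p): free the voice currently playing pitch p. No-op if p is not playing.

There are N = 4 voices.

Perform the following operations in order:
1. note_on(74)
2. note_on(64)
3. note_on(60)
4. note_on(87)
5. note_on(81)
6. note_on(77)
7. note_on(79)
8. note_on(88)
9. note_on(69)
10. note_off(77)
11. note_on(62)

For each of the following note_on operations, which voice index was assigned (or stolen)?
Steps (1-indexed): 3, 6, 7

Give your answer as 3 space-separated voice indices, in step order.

Answer: 2 1 2

Derivation:
Op 1: note_on(74): voice 0 is free -> assigned | voices=[74 - - -]
Op 2: note_on(64): voice 1 is free -> assigned | voices=[74 64 - -]
Op 3: note_on(60): voice 2 is free -> assigned | voices=[74 64 60 -]
Op 4: note_on(87): voice 3 is free -> assigned | voices=[74 64 60 87]
Op 5: note_on(81): all voices busy, STEAL voice 0 (pitch 74, oldest) -> assign | voices=[81 64 60 87]
Op 6: note_on(77): all voices busy, STEAL voice 1 (pitch 64, oldest) -> assign | voices=[81 77 60 87]
Op 7: note_on(79): all voices busy, STEAL voice 2 (pitch 60, oldest) -> assign | voices=[81 77 79 87]
Op 8: note_on(88): all voices busy, STEAL voice 3 (pitch 87, oldest) -> assign | voices=[81 77 79 88]
Op 9: note_on(69): all voices busy, STEAL voice 0 (pitch 81, oldest) -> assign | voices=[69 77 79 88]
Op 10: note_off(77): free voice 1 | voices=[69 - 79 88]
Op 11: note_on(62): voice 1 is free -> assigned | voices=[69 62 79 88]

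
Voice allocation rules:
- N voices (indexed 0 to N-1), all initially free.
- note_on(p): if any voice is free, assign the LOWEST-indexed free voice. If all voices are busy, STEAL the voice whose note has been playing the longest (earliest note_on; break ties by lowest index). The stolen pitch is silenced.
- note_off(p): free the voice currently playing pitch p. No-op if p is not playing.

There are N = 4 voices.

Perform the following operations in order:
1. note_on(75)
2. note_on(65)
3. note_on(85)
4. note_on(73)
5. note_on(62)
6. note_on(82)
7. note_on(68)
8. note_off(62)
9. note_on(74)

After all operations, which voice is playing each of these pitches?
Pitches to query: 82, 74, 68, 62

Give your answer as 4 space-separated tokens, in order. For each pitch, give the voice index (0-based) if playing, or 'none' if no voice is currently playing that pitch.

Op 1: note_on(75): voice 0 is free -> assigned | voices=[75 - - -]
Op 2: note_on(65): voice 1 is free -> assigned | voices=[75 65 - -]
Op 3: note_on(85): voice 2 is free -> assigned | voices=[75 65 85 -]
Op 4: note_on(73): voice 3 is free -> assigned | voices=[75 65 85 73]
Op 5: note_on(62): all voices busy, STEAL voice 0 (pitch 75, oldest) -> assign | voices=[62 65 85 73]
Op 6: note_on(82): all voices busy, STEAL voice 1 (pitch 65, oldest) -> assign | voices=[62 82 85 73]
Op 7: note_on(68): all voices busy, STEAL voice 2 (pitch 85, oldest) -> assign | voices=[62 82 68 73]
Op 8: note_off(62): free voice 0 | voices=[- 82 68 73]
Op 9: note_on(74): voice 0 is free -> assigned | voices=[74 82 68 73]

Answer: 1 0 2 none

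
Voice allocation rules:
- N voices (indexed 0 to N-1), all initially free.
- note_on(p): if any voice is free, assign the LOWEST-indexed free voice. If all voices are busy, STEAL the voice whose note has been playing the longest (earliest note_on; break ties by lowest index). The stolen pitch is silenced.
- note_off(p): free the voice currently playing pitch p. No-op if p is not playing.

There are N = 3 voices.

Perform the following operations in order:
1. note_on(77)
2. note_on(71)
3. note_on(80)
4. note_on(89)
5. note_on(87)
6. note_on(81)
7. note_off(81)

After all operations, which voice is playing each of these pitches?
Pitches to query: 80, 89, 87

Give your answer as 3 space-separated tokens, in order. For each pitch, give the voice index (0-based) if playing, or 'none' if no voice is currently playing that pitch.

Answer: none 0 1

Derivation:
Op 1: note_on(77): voice 0 is free -> assigned | voices=[77 - -]
Op 2: note_on(71): voice 1 is free -> assigned | voices=[77 71 -]
Op 3: note_on(80): voice 2 is free -> assigned | voices=[77 71 80]
Op 4: note_on(89): all voices busy, STEAL voice 0 (pitch 77, oldest) -> assign | voices=[89 71 80]
Op 5: note_on(87): all voices busy, STEAL voice 1 (pitch 71, oldest) -> assign | voices=[89 87 80]
Op 6: note_on(81): all voices busy, STEAL voice 2 (pitch 80, oldest) -> assign | voices=[89 87 81]
Op 7: note_off(81): free voice 2 | voices=[89 87 -]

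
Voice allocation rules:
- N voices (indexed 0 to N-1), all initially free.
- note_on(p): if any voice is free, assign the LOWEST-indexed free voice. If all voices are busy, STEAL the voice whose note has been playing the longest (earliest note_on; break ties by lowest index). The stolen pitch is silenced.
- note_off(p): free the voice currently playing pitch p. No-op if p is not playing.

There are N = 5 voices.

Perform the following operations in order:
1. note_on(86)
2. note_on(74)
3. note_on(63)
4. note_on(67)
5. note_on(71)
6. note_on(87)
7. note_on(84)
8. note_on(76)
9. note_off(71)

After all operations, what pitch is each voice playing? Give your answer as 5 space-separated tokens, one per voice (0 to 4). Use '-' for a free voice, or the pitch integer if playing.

Answer: 87 84 76 67 -

Derivation:
Op 1: note_on(86): voice 0 is free -> assigned | voices=[86 - - - -]
Op 2: note_on(74): voice 1 is free -> assigned | voices=[86 74 - - -]
Op 3: note_on(63): voice 2 is free -> assigned | voices=[86 74 63 - -]
Op 4: note_on(67): voice 3 is free -> assigned | voices=[86 74 63 67 -]
Op 5: note_on(71): voice 4 is free -> assigned | voices=[86 74 63 67 71]
Op 6: note_on(87): all voices busy, STEAL voice 0 (pitch 86, oldest) -> assign | voices=[87 74 63 67 71]
Op 7: note_on(84): all voices busy, STEAL voice 1 (pitch 74, oldest) -> assign | voices=[87 84 63 67 71]
Op 8: note_on(76): all voices busy, STEAL voice 2 (pitch 63, oldest) -> assign | voices=[87 84 76 67 71]
Op 9: note_off(71): free voice 4 | voices=[87 84 76 67 -]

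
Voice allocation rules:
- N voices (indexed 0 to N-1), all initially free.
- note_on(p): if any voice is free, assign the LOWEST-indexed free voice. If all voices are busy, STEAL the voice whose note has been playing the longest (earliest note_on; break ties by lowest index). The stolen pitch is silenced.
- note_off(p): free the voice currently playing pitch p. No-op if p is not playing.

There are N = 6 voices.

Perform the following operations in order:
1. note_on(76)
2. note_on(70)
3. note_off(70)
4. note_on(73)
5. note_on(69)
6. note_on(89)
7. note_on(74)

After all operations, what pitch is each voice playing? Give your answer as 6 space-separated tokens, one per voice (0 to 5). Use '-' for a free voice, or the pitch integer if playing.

Answer: 76 73 69 89 74 -

Derivation:
Op 1: note_on(76): voice 0 is free -> assigned | voices=[76 - - - - -]
Op 2: note_on(70): voice 1 is free -> assigned | voices=[76 70 - - - -]
Op 3: note_off(70): free voice 1 | voices=[76 - - - - -]
Op 4: note_on(73): voice 1 is free -> assigned | voices=[76 73 - - - -]
Op 5: note_on(69): voice 2 is free -> assigned | voices=[76 73 69 - - -]
Op 6: note_on(89): voice 3 is free -> assigned | voices=[76 73 69 89 - -]
Op 7: note_on(74): voice 4 is free -> assigned | voices=[76 73 69 89 74 -]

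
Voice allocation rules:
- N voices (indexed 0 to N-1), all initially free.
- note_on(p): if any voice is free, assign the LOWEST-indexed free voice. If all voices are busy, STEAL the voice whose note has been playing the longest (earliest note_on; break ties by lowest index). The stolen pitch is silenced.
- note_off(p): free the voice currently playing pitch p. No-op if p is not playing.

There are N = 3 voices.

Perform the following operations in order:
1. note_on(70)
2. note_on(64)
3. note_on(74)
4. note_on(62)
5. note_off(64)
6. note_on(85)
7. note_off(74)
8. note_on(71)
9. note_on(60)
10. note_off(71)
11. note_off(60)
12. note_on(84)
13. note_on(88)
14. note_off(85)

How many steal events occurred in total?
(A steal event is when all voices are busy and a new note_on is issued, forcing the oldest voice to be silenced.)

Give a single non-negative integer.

Op 1: note_on(70): voice 0 is free -> assigned | voices=[70 - -]
Op 2: note_on(64): voice 1 is free -> assigned | voices=[70 64 -]
Op 3: note_on(74): voice 2 is free -> assigned | voices=[70 64 74]
Op 4: note_on(62): all voices busy, STEAL voice 0 (pitch 70, oldest) -> assign | voices=[62 64 74]
Op 5: note_off(64): free voice 1 | voices=[62 - 74]
Op 6: note_on(85): voice 1 is free -> assigned | voices=[62 85 74]
Op 7: note_off(74): free voice 2 | voices=[62 85 -]
Op 8: note_on(71): voice 2 is free -> assigned | voices=[62 85 71]
Op 9: note_on(60): all voices busy, STEAL voice 0 (pitch 62, oldest) -> assign | voices=[60 85 71]
Op 10: note_off(71): free voice 2 | voices=[60 85 -]
Op 11: note_off(60): free voice 0 | voices=[- 85 -]
Op 12: note_on(84): voice 0 is free -> assigned | voices=[84 85 -]
Op 13: note_on(88): voice 2 is free -> assigned | voices=[84 85 88]
Op 14: note_off(85): free voice 1 | voices=[84 - 88]

Answer: 2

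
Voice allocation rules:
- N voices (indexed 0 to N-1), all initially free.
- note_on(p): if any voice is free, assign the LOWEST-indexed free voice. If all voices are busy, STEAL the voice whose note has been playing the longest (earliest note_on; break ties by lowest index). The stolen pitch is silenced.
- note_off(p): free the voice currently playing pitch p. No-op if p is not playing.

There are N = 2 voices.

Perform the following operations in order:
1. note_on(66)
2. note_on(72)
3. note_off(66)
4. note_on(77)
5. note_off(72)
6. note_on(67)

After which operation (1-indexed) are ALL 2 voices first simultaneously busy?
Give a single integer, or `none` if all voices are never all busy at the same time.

Op 1: note_on(66): voice 0 is free -> assigned | voices=[66 -]
Op 2: note_on(72): voice 1 is free -> assigned | voices=[66 72]
Op 3: note_off(66): free voice 0 | voices=[- 72]
Op 4: note_on(77): voice 0 is free -> assigned | voices=[77 72]
Op 5: note_off(72): free voice 1 | voices=[77 -]
Op 6: note_on(67): voice 1 is free -> assigned | voices=[77 67]

Answer: 2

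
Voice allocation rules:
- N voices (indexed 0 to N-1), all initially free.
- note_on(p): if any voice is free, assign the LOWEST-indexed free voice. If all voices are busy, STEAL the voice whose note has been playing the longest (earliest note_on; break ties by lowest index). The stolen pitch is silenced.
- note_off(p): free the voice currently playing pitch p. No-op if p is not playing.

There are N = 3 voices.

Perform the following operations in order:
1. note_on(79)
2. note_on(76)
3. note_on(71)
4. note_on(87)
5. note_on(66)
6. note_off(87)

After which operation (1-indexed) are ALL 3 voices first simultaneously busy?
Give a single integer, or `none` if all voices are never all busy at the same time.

Answer: 3

Derivation:
Op 1: note_on(79): voice 0 is free -> assigned | voices=[79 - -]
Op 2: note_on(76): voice 1 is free -> assigned | voices=[79 76 -]
Op 3: note_on(71): voice 2 is free -> assigned | voices=[79 76 71]
Op 4: note_on(87): all voices busy, STEAL voice 0 (pitch 79, oldest) -> assign | voices=[87 76 71]
Op 5: note_on(66): all voices busy, STEAL voice 1 (pitch 76, oldest) -> assign | voices=[87 66 71]
Op 6: note_off(87): free voice 0 | voices=[- 66 71]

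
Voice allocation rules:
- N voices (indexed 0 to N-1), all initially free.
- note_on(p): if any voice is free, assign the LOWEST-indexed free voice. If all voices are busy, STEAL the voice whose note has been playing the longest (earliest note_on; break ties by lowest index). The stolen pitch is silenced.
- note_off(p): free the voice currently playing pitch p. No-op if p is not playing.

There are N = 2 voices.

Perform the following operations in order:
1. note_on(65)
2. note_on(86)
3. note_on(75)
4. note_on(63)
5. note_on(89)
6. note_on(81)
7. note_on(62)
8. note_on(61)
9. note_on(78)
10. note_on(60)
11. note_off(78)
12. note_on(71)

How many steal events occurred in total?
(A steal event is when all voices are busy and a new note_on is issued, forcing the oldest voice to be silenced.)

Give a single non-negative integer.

Op 1: note_on(65): voice 0 is free -> assigned | voices=[65 -]
Op 2: note_on(86): voice 1 is free -> assigned | voices=[65 86]
Op 3: note_on(75): all voices busy, STEAL voice 0 (pitch 65, oldest) -> assign | voices=[75 86]
Op 4: note_on(63): all voices busy, STEAL voice 1 (pitch 86, oldest) -> assign | voices=[75 63]
Op 5: note_on(89): all voices busy, STEAL voice 0 (pitch 75, oldest) -> assign | voices=[89 63]
Op 6: note_on(81): all voices busy, STEAL voice 1 (pitch 63, oldest) -> assign | voices=[89 81]
Op 7: note_on(62): all voices busy, STEAL voice 0 (pitch 89, oldest) -> assign | voices=[62 81]
Op 8: note_on(61): all voices busy, STEAL voice 1 (pitch 81, oldest) -> assign | voices=[62 61]
Op 9: note_on(78): all voices busy, STEAL voice 0 (pitch 62, oldest) -> assign | voices=[78 61]
Op 10: note_on(60): all voices busy, STEAL voice 1 (pitch 61, oldest) -> assign | voices=[78 60]
Op 11: note_off(78): free voice 0 | voices=[- 60]
Op 12: note_on(71): voice 0 is free -> assigned | voices=[71 60]

Answer: 8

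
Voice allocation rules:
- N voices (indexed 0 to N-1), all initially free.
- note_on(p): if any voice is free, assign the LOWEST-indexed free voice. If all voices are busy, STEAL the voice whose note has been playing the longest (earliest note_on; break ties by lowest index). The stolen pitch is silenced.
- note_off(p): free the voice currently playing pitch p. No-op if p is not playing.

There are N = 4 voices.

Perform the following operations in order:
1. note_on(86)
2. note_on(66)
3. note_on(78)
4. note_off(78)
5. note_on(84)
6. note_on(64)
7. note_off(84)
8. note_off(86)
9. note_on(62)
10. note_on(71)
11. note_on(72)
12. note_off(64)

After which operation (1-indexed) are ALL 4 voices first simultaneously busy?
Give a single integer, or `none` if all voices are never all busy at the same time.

Op 1: note_on(86): voice 0 is free -> assigned | voices=[86 - - -]
Op 2: note_on(66): voice 1 is free -> assigned | voices=[86 66 - -]
Op 3: note_on(78): voice 2 is free -> assigned | voices=[86 66 78 -]
Op 4: note_off(78): free voice 2 | voices=[86 66 - -]
Op 5: note_on(84): voice 2 is free -> assigned | voices=[86 66 84 -]
Op 6: note_on(64): voice 3 is free -> assigned | voices=[86 66 84 64]
Op 7: note_off(84): free voice 2 | voices=[86 66 - 64]
Op 8: note_off(86): free voice 0 | voices=[- 66 - 64]
Op 9: note_on(62): voice 0 is free -> assigned | voices=[62 66 - 64]
Op 10: note_on(71): voice 2 is free -> assigned | voices=[62 66 71 64]
Op 11: note_on(72): all voices busy, STEAL voice 1 (pitch 66, oldest) -> assign | voices=[62 72 71 64]
Op 12: note_off(64): free voice 3 | voices=[62 72 71 -]

Answer: 6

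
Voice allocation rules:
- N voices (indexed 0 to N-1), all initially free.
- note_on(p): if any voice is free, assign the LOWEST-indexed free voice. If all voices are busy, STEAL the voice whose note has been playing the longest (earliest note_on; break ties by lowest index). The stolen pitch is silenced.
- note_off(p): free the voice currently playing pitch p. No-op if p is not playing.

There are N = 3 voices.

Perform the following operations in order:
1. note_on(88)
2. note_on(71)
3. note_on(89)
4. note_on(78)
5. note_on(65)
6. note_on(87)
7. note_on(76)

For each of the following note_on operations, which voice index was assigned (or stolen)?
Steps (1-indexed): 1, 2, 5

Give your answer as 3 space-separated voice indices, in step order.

Answer: 0 1 1

Derivation:
Op 1: note_on(88): voice 0 is free -> assigned | voices=[88 - -]
Op 2: note_on(71): voice 1 is free -> assigned | voices=[88 71 -]
Op 3: note_on(89): voice 2 is free -> assigned | voices=[88 71 89]
Op 4: note_on(78): all voices busy, STEAL voice 0 (pitch 88, oldest) -> assign | voices=[78 71 89]
Op 5: note_on(65): all voices busy, STEAL voice 1 (pitch 71, oldest) -> assign | voices=[78 65 89]
Op 6: note_on(87): all voices busy, STEAL voice 2 (pitch 89, oldest) -> assign | voices=[78 65 87]
Op 7: note_on(76): all voices busy, STEAL voice 0 (pitch 78, oldest) -> assign | voices=[76 65 87]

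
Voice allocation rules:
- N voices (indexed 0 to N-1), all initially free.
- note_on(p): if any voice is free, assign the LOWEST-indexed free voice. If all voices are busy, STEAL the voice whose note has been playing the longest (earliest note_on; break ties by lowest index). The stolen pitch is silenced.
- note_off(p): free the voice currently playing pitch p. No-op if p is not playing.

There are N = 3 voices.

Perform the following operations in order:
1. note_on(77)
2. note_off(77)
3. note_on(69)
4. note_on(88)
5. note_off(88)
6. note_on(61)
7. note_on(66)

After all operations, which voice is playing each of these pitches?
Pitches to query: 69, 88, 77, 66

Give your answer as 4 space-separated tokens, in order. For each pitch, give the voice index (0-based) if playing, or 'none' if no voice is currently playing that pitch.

Answer: 0 none none 2

Derivation:
Op 1: note_on(77): voice 0 is free -> assigned | voices=[77 - -]
Op 2: note_off(77): free voice 0 | voices=[- - -]
Op 3: note_on(69): voice 0 is free -> assigned | voices=[69 - -]
Op 4: note_on(88): voice 1 is free -> assigned | voices=[69 88 -]
Op 5: note_off(88): free voice 1 | voices=[69 - -]
Op 6: note_on(61): voice 1 is free -> assigned | voices=[69 61 -]
Op 7: note_on(66): voice 2 is free -> assigned | voices=[69 61 66]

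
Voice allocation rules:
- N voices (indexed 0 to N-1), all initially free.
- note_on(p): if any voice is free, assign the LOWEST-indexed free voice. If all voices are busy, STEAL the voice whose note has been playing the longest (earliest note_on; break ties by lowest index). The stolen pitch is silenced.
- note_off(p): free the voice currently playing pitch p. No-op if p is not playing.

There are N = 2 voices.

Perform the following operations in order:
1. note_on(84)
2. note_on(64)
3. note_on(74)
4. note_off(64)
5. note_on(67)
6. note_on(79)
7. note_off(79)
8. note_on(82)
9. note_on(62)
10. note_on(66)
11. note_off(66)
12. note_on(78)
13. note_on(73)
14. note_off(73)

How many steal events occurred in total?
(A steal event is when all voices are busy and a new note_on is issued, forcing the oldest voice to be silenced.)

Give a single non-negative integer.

Op 1: note_on(84): voice 0 is free -> assigned | voices=[84 -]
Op 2: note_on(64): voice 1 is free -> assigned | voices=[84 64]
Op 3: note_on(74): all voices busy, STEAL voice 0 (pitch 84, oldest) -> assign | voices=[74 64]
Op 4: note_off(64): free voice 1 | voices=[74 -]
Op 5: note_on(67): voice 1 is free -> assigned | voices=[74 67]
Op 6: note_on(79): all voices busy, STEAL voice 0 (pitch 74, oldest) -> assign | voices=[79 67]
Op 7: note_off(79): free voice 0 | voices=[- 67]
Op 8: note_on(82): voice 0 is free -> assigned | voices=[82 67]
Op 9: note_on(62): all voices busy, STEAL voice 1 (pitch 67, oldest) -> assign | voices=[82 62]
Op 10: note_on(66): all voices busy, STEAL voice 0 (pitch 82, oldest) -> assign | voices=[66 62]
Op 11: note_off(66): free voice 0 | voices=[- 62]
Op 12: note_on(78): voice 0 is free -> assigned | voices=[78 62]
Op 13: note_on(73): all voices busy, STEAL voice 1 (pitch 62, oldest) -> assign | voices=[78 73]
Op 14: note_off(73): free voice 1 | voices=[78 -]

Answer: 5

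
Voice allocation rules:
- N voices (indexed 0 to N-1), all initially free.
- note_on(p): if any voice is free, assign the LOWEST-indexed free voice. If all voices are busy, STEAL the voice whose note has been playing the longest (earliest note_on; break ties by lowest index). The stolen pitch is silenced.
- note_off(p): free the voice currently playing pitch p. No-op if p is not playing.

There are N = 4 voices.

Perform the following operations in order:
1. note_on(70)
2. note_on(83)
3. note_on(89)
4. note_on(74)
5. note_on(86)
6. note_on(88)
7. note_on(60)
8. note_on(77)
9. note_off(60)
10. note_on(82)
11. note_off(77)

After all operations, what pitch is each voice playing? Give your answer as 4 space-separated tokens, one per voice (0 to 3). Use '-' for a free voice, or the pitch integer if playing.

Answer: 86 88 82 -

Derivation:
Op 1: note_on(70): voice 0 is free -> assigned | voices=[70 - - -]
Op 2: note_on(83): voice 1 is free -> assigned | voices=[70 83 - -]
Op 3: note_on(89): voice 2 is free -> assigned | voices=[70 83 89 -]
Op 4: note_on(74): voice 3 is free -> assigned | voices=[70 83 89 74]
Op 5: note_on(86): all voices busy, STEAL voice 0 (pitch 70, oldest) -> assign | voices=[86 83 89 74]
Op 6: note_on(88): all voices busy, STEAL voice 1 (pitch 83, oldest) -> assign | voices=[86 88 89 74]
Op 7: note_on(60): all voices busy, STEAL voice 2 (pitch 89, oldest) -> assign | voices=[86 88 60 74]
Op 8: note_on(77): all voices busy, STEAL voice 3 (pitch 74, oldest) -> assign | voices=[86 88 60 77]
Op 9: note_off(60): free voice 2 | voices=[86 88 - 77]
Op 10: note_on(82): voice 2 is free -> assigned | voices=[86 88 82 77]
Op 11: note_off(77): free voice 3 | voices=[86 88 82 -]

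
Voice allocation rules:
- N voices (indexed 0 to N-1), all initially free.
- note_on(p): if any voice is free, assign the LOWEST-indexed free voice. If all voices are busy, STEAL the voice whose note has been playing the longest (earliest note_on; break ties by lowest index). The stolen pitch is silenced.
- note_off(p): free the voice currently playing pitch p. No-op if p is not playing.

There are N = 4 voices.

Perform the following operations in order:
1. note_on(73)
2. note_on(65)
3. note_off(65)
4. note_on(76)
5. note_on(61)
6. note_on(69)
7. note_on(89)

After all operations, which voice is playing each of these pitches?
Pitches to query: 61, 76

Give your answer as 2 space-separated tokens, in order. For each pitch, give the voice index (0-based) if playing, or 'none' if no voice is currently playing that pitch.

Op 1: note_on(73): voice 0 is free -> assigned | voices=[73 - - -]
Op 2: note_on(65): voice 1 is free -> assigned | voices=[73 65 - -]
Op 3: note_off(65): free voice 1 | voices=[73 - - -]
Op 4: note_on(76): voice 1 is free -> assigned | voices=[73 76 - -]
Op 5: note_on(61): voice 2 is free -> assigned | voices=[73 76 61 -]
Op 6: note_on(69): voice 3 is free -> assigned | voices=[73 76 61 69]
Op 7: note_on(89): all voices busy, STEAL voice 0 (pitch 73, oldest) -> assign | voices=[89 76 61 69]

Answer: 2 1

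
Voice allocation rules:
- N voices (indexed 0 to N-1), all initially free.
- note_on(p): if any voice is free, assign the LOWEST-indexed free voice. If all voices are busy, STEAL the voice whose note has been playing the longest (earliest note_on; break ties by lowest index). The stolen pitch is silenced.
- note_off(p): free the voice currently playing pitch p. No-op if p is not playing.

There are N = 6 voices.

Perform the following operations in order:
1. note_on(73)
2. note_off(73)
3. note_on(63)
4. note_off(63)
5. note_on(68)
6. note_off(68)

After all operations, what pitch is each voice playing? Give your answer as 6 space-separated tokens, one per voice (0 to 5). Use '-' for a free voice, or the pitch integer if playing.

Op 1: note_on(73): voice 0 is free -> assigned | voices=[73 - - - - -]
Op 2: note_off(73): free voice 0 | voices=[- - - - - -]
Op 3: note_on(63): voice 0 is free -> assigned | voices=[63 - - - - -]
Op 4: note_off(63): free voice 0 | voices=[- - - - - -]
Op 5: note_on(68): voice 0 is free -> assigned | voices=[68 - - - - -]
Op 6: note_off(68): free voice 0 | voices=[- - - - - -]

Answer: - - - - - -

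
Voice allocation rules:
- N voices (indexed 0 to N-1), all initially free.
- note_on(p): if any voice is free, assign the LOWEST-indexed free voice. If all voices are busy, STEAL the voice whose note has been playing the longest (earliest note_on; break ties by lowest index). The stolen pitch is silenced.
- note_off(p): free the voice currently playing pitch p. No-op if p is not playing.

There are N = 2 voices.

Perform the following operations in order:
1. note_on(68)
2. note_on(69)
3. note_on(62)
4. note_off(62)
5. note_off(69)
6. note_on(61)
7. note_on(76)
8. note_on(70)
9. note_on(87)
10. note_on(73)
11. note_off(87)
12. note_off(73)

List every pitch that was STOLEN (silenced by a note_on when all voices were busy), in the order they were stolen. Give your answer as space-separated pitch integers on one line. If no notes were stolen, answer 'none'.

Answer: 68 61 76 70

Derivation:
Op 1: note_on(68): voice 0 is free -> assigned | voices=[68 -]
Op 2: note_on(69): voice 1 is free -> assigned | voices=[68 69]
Op 3: note_on(62): all voices busy, STEAL voice 0 (pitch 68, oldest) -> assign | voices=[62 69]
Op 4: note_off(62): free voice 0 | voices=[- 69]
Op 5: note_off(69): free voice 1 | voices=[- -]
Op 6: note_on(61): voice 0 is free -> assigned | voices=[61 -]
Op 7: note_on(76): voice 1 is free -> assigned | voices=[61 76]
Op 8: note_on(70): all voices busy, STEAL voice 0 (pitch 61, oldest) -> assign | voices=[70 76]
Op 9: note_on(87): all voices busy, STEAL voice 1 (pitch 76, oldest) -> assign | voices=[70 87]
Op 10: note_on(73): all voices busy, STEAL voice 0 (pitch 70, oldest) -> assign | voices=[73 87]
Op 11: note_off(87): free voice 1 | voices=[73 -]
Op 12: note_off(73): free voice 0 | voices=[- -]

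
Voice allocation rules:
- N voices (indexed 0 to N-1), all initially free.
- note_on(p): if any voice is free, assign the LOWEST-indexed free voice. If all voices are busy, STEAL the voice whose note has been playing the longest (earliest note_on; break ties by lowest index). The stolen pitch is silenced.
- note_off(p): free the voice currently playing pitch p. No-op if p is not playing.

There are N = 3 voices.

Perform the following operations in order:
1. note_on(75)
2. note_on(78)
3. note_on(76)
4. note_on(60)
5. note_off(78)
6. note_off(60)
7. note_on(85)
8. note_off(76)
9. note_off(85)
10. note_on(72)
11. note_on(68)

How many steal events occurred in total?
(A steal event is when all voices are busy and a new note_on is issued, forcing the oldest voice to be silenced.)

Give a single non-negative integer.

Answer: 1

Derivation:
Op 1: note_on(75): voice 0 is free -> assigned | voices=[75 - -]
Op 2: note_on(78): voice 1 is free -> assigned | voices=[75 78 -]
Op 3: note_on(76): voice 2 is free -> assigned | voices=[75 78 76]
Op 4: note_on(60): all voices busy, STEAL voice 0 (pitch 75, oldest) -> assign | voices=[60 78 76]
Op 5: note_off(78): free voice 1 | voices=[60 - 76]
Op 6: note_off(60): free voice 0 | voices=[- - 76]
Op 7: note_on(85): voice 0 is free -> assigned | voices=[85 - 76]
Op 8: note_off(76): free voice 2 | voices=[85 - -]
Op 9: note_off(85): free voice 0 | voices=[- - -]
Op 10: note_on(72): voice 0 is free -> assigned | voices=[72 - -]
Op 11: note_on(68): voice 1 is free -> assigned | voices=[72 68 -]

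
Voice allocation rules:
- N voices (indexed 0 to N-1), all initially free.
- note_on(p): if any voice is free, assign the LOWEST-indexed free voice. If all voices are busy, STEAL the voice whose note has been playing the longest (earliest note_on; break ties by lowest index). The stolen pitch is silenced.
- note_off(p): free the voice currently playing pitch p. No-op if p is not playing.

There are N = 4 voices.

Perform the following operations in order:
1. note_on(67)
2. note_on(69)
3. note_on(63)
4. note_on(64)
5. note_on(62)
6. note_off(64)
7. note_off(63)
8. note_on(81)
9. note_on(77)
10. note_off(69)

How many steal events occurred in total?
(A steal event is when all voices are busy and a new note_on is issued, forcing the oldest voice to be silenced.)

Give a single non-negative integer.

Answer: 1

Derivation:
Op 1: note_on(67): voice 0 is free -> assigned | voices=[67 - - -]
Op 2: note_on(69): voice 1 is free -> assigned | voices=[67 69 - -]
Op 3: note_on(63): voice 2 is free -> assigned | voices=[67 69 63 -]
Op 4: note_on(64): voice 3 is free -> assigned | voices=[67 69 63 64]
Op 5: note_on(62): all voices busy, STEAL voice 0 (pitch 67, oldest) -> assign | voices=[62 69 63 64]
Op 6: note_off(64): free voice 3 | voices=[62 69 63 -]
Op 7: note_off(63): free voice 2 | voices=[62 69 - -]
Op 8: note_on(81): voice 2 is free -> assigned | voices=[62 69 81 -]
Op 9: note_on(77): voice 3 is free -> assigned | voices=[62 69 81 77]
Op 10: note_off(69): free voice 1 | voices=[62 - 81 77]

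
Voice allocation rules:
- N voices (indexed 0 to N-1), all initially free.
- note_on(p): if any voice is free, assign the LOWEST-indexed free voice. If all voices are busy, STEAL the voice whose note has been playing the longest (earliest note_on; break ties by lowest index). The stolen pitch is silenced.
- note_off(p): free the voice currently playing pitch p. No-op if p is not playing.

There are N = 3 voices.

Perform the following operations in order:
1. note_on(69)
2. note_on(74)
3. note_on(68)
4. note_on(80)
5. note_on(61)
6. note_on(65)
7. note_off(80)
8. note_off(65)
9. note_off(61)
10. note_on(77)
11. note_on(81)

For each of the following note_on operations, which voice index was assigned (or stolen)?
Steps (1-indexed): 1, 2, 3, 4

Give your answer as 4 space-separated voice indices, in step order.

Op 1: note_on(69): voice 0 is free -> assigned | voices=[69 - -]
Op 2: note_on(74): voice 1 is free -> assigned | voices=[69 74 -]
Op 3: note_on(68): voice 2 is free -> assigned | voices=[69 74 68]
Op 4: note_on(80): all voices busy, STEAL voice 0 (pitch 69, oldest) -> assign | voices=[80 74 68]
Op 5: note_on(61): all voices busy, STEAL voice 1 (pitch 74, oldest) -> assign | voices=[80 61 68]
Op 6: note_on(65): all voices busy, STEAL voice 2 (pitch 68, oldest) -> assign | voices=[80 61 65]
Op 7: note_off(80): free voice 0 | voices=[- 61 65]
Op 8: note_off(65): free voice 2 | voices=[- 61 -]
Op 9: note_off(61): free voice 1 | voices=[- - -]
Op 10: note_on(77): voice 0 is free -> assigned | voices=[77 - -]
Op 11: note_on(81): voice 1 is free -> assigned | voices=[77 81 -]

Answer: 0 1 2 0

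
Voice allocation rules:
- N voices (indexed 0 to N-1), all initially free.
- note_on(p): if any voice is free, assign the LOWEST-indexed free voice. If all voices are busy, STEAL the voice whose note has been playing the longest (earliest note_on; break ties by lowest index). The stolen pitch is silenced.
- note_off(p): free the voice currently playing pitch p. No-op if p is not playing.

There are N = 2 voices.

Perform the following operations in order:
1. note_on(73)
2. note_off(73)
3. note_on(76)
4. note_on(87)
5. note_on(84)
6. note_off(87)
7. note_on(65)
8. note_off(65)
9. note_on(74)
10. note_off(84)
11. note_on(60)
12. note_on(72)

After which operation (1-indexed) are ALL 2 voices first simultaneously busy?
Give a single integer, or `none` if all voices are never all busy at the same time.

Answer: 4

Derivation:
Op 1: note_on(73): voice 0 is free -> assigned | voices=[73 -]
Op 2: note_off(73): free voice 0 | voices=[- -]
Op 3: note_on(76): voice 0 is free -> assigned | voices=[76 -]
Op 4: note_on(87): voice 1 is free -> assigned | voices=[76 87]
Op 5: note_on(84): all voices busy, STEAL voice 0 (pitch 76, oldest) -> assign | voices=[84 87]
Op 6: note_off(87): free voice 1 | voices=[84 -]
Op 7: note_on(65): voice 1 is free -> assigned | voices=[84 65]
Op 8: note_off(65): free voice 1 | voices=[84 -]
Op 9: note_on(74): voice 1 is free -> assigned | voices=[84 74]
Op 10: note_off(84): free voice 0 | voices=[- 74]
Op 11: note_on(60): voice 0 is free -> assigned | voices=[60 74]
Op 12: note_on(72): all voices busy, STEAL voice 1 (pitch 74, oldest) -> assign | voices=[60 72]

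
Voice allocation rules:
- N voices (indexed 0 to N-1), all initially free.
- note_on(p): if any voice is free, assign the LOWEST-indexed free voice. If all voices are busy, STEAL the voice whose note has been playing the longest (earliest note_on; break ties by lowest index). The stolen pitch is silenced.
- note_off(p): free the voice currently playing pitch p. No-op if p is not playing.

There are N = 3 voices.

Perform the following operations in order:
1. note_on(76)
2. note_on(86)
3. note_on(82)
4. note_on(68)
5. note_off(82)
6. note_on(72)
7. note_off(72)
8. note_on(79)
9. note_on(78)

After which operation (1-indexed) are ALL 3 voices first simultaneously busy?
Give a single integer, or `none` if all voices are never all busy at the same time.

Answer: 3

Derivation:
Op 1: note_on(76): voice 0 is free -> assigned | voices=[76 - -]
Op 2: note_on(86): voice 1 is free -> assigned | voices=[76 86 -]
Op 3: note_on(82): voice 2 is free -> assigned | voices=[76 86 82]
Op 4: note_on(68): all voices busy, STEAL voice 0 (pitch 76, oldest) -> assign | voices=[68 86 82]
Op 5: note_off(82): free voice 2 | voices=[68 86 -]
Op 6: note_on(72): voice 2 is free -> assigned | voices=[68 86 72]
Op 7: note_off(72): free voice 2 | voices=[68 86 -]
Op 8: note_on(79): voice 2 is free -> assigned | voices=[68 86 79]
Op 9: note_on(78): all voices busy, STEAL voice 1 (pitch 86, oldest) -> assign | voices=[68 78 79]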